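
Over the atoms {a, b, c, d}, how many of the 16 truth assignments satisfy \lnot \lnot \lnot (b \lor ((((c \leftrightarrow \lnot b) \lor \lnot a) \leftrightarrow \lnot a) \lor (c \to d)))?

1

Initial set: {T \lnot \lnot \lnot (b \lor ((((c \leftrightarrow \lnot b) \lor \lnot a) \leftrightarrow \lnot a) \lor (c \to d)))}.
T \lnot \lnot \lnot (b \lor ((((c \leftrightarrow \lnot b) \lor \lnot a) \leftrightarrow \lnot a) \lor (c \to d))): drop double negation, giving T \lnot (b \lor ((((c \leftrightarrow \lnot b) \lor \lnot a) \leftrightarrow \lnot a) \lor (c \to d))).
T \lnot (b \lor ((((c \leftrightarrow \lnot b) \lor \lnot a) \leftrightarrow \lnot a) \lor (c \to d))): α-rule — add F b, F ((((c \leftrightarrow \lnot b) \lor \lnot a) \leftrightarrow \lnot a) \lor (c \to d)).
F ((((c \leftrightarrow \lnot b) \lor \lnot a) \leftrightarrow \lnot a) \lor (c \to d)): α-rule — add F (((c \leftrightarrow \lnot b) \lor \lnot a) \leftrightarrow \lnot a), F (c \to d).
F (c \to d): α-rule — add T c, F d.
F (((c \leftrightarrow \lnot b) \lor \lnot a) \leftrightarrow \lnot a): β-rule — branch into T ((c \leftrightarrow \lnot b) \lor \lnot a), F \lnot a  //  F ((c \leftrightarrow \lnot b) \lor \lnot a), T \lnot a.
  branch 1 (add T ((c \leftrightarrow \lnot b) \lor \lnot a), F \lnot a):
    T ((c \leftrightarrow \lnot b) \lor \lnot a): β-rule — branch into T (c \leftrightarrow \lnot b)  //  T \lnot a.
      branch 1.1 (add T (c \leftrightarrow \lnot b)):
        T (c \leftrightarrow \lnot b): β-rule — branch into T c, T \lnot b  //  F c, F \lnot b.
          branch 1.1.1 (add T c, T \lnot b):
            ○ open, literals {a=T, b=F, c=T, d=F}.
          branch 1.1.2 (add F c, F \lnot b):
            × closes — contains both c and \lnot c.
      branch 1.2 (add T \lnot a):
        × closes — contains both a and \lnot a.
  branch 2 (add F ((c \leftrightarrow \lnot b) \lor \lnot a), T \lnot a):
    F ((c \leftrightarrow \lnot b) \lor \lnot a): α-rule — add F (c \leftrightarrow \lnot b), F \lnot a.
    × closes — contains both a and \lnot a.
3 branches closed, 1 open.
Each open branch fixes some atoms; the unmentioned ones are free. Counting distinct full assignments: branch {a=T, b=F, c=T, d=F} (none free) contributes 1 new. Total: 1.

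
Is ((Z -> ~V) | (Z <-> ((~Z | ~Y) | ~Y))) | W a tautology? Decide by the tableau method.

Assume the negation and expand:
Initial set: {~(((Z -> ~V) | (Z <-> ((~Z | ~Y) | ~Y))) | W)}.
~(((Z -> ~V) | (Z <-> ((~Z | ~Y) | ~Y))) | W): α-rule — add ~((Z -> ~V) | (Z <-> ((~Z | ~Y) | ~Y))), ~W.
~((Z -> ~V) | (Z <-> ((~Z | ~Y) | ~Y))): α-rule — add ~(Z -> ~V), ~(Z <-> ((~Z | ~Y) | ~Y)).
~(Z -> ~V): α-rule — add Z, ~~V.
~(Z <-> ((~Z | ~Y) | ~Y)): β-rule — branch into Z, ~((~Z | ~Y) | ~Y)  //  ~Z, ((~Z | ~Y) | ~Y).
  branch 1 (add Z, ~((~Z | ~Y) | ~Y)):
    ~((~Z | ~Y) | ~Y): α-rule — add ~(~Z | ~Y), ~~Y.
    ~(~Z | ~Y): α-rule — add ~~Z, ~~Y.
    ○ open, literals {V=T, W=F, Y=T, Z=T}.
  branch 2 (add ~Z, ((~Z | ~Y) | ~Y)):
    × closes — contains both Z and ~Z.
1 branch closed, 1 open.
An open branch gives a countermodel: V=T, W=F, Y=T, Z=T (unmentioned atoms arbitrary); under it the original formula is false.

Not valid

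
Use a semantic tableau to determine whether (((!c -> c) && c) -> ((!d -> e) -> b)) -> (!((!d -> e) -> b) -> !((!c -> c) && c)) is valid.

Assume the negation and expand:
Initial set: {F ((((!c -> c) && c) -> ((!d -> e) -> b)) -> (!((!d -> e) -> b) -> !((!c -> c) && c)))}.
F ((((!c -> c) && c) -> ((!d -> e) -> b)) -> (!((!d -> e) -> b) -> !((!c -> c) && c))): α-rule — add T (((!c -> c) && c) -> ((!d -> e) -> b)), F (!((!d -> e) -> b) -> !((!c -> c) && c)).
F (!((!d -> e) -> b) -> !((!c -> c) && c)): α-rule — add T !((!d -> e) -> b), F !((!c -> c) && c).
T !((!d -> e) -> b): α-rule — add T (!d -> e), F b.
F !((!c -> c) && c): α-rule — add T (!c -> c), T c.
T (((!c -> c) && c) -> ((!d -> e) -> b)): β-rule — branch into F ((!c -> c) && c)  //  T ((!d -> e) -> b).
  branch 1 (add F ((!c -> c) && c)):
    T (!d -> e): β-rule — branch into F !d  //  T e.
      branch 1.1 (add F !d):
        T (!c -> c): β-rule — branch into F !c  //  T c.
          branch 1.1.1 (add F !c):
            F ((!c -> c) && c): β-rule — branch into F (!c -> c)  //  F c.
              branch 1.1.1.1 (add F (!c -> c)):
                F (!c -> c): α-rule — add T !c, F c.
                × closes — contains both c and !c.
              branch 1.1.1.2 (add F c):
                × closes — contains both c and !c.
          branch 1.1.2 (add T c):
            F ((!c -> c) && c): β-rule — branch into F (!c -> c)  //  F c.
              branch 1.1.2.1 (add F (!c -> c)):
                F (!c -> c): α-rule — add T !c, F c.
                × closes — contains both c and !c.
              branch 1.1.2.2 (add F c):
                × closes — contains both c and !c.
      branch 1.2 (add T e):
        T (!c -> c): β-rule — branch into F !c  //  T c.
          branch 1.2.1 (add F !c):
            F ((!c -> c) && c): β-rule — branch into F (!c -> c)  //  F c.
              branch 1.2.1.1 (add F (!c -> c)):
                F (!c -> c): α-rule — add T !c, F c.
                × closes — contains both c and !c.
              branch 1.2.1.2 (add F c):
                × closes — contains both c and !c.
          branch 1.2.2 (add T c):
            F ((!c -> c) && c): β-rule — branch into F (!c -> c)  //  F c.
              branch 1.2.2.1 (add F (!c -> c)):
                F (!c -> c): α-rule — add T !c, F c.
                × closes — contains both c and !c.
              branch 1.2.2.2 (add F c):
                × closes — contains both c and !c.
  branch 2 (add T ((!d -> e) -> b)):
    T (!d -> e): β-rule — branch into F !d  //  T e.
      branch 2.1 (add F !d):
        T (!c -> c): β-rule — branch into F !c  //  T c.
          branch 2.1.1 (add F !c):
            T ((!d -> e) -> b): β-rule — branch into F (!d -> e)  //  T b.
              branch 2.1.1.1 (add F (!d -> e)):
                F (!d -> e): α-rule — add T !d, F e.
                × closes — contains both d and !d.
              branch 2.1.1.2 (add T b):
                × closes — contains both b and !b.
          branch 2.1.2 (add T c):
            T ((!d -> e) -> b): β-rule — branch into F (!d -> e)  //  T b.
              branch 2.1.2.1 (add F (!d -> e)):
                F (!d -> e): α-rule — add T !d, F e.
                × closes — contains both d and !d.
              branch 2.1.2.2 (add T b):
                × closes — contains both b and !b.
      branch 2.2 (add T e):
        T (!c -> c): β-rule — branch into F !c  //  T c.
          branch 2.2.1 (add F !c):
            T ((!d -> e) -> b): β-rule — branch into F (!d -> e)  //  T b.
              branch 2.2.1.1 (add F (!d -> e)):
                F (!d -> e): α-rule — add T !d, F e.
                × closes — contains both e and !e.
              branch 2.2.1.2 (add T b):
                × closes — contains both b and !b.
          branch 2.2.2 (add T c):
            T ((!d -> e) -> b): β-rule — branch into F (!d -> e)  //  T b.
              branch 2.2.2.1 (add F (!d -> e)):
                F (!d -> e): α-rule — add T !d, F e.
                × closes — contains both e and !e.
              branch 2.2.2.2 (add T b):
                × closes — contains both b and !b.
All 16 branches close.
Every branch closed, so the negation is unsatisfiable and the formula is valid.

Valid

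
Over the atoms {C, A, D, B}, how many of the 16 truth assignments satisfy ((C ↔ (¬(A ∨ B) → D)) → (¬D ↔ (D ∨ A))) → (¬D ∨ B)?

14

Initial set: {T (((C ↔ (¬(A ∨ B) → D)) → (¬D ↔ (D ∨ A))) → (¬D ∨ B))}.
T (((C ↔ (¬(A ∨ B) → D)) → (¬D ↔ (D ∨ A))) → (¬D ∨ B)): β-rule — branch into F ((C ↔ (¬(A ∨ B) → D)) → (¬D ↔ (D ∨ A)))  //  T (¬D ∨ B).
  branch 1 (add F ((C ↔ (¬(A ∨ B) → D)) → (¬D ↔ (D ∨ A)))):
    F ((C ↔ (¬(A ∨ B) → D)) → (¬D ↔ (D ∨ A))): α-rule — add T (C ↔ (¬(A ∨ B) → D)), F (¬D ↔ (D ∨ A)).
    T (C ↔ (¬(A ∨ B) → D)): β-rule — branch into T C, T (¬(A ∨ B) → D)  //  F C, F (¬(A ∨ B) → D).
      branch 1.1 (add T C, T (¬(A ∨ B) → D)):
        F (¬D ↔ (D ∨ A)): β-rule — branch into T ¬D, F (D ∨ A)  //  F ¬D, T (D ∨ A).
          branch 1.1.1 (add T ¬D, F (D ∨ A)):
            F (D ∨ A): α-rule — add F D, F A.
            T (¬(A ∨ B) → D): β-rule — branch into F ¬(A ∨ B)  //  T D.
              branch 1.1.1.1 (add F ¬(A ∨ B)):
                F ¬(A ∨ B): β-rule — branch into T A  //  T B.
                  branch 1.1.1.1.1 (add T A):
                    × closes — contains both A and ¬A.
                  branch 1.1.1.1.2 (add T B):
                    ○ open, literals {A=0, B=1, C=1, D=0}.
              branch 1.1.1.2 (add T D):
                × closes — contains both D and ¬D.
          branch 1.1.2 (add F ¬D, T (D ∨ A)):
            T (¬(A ∨ B) → D): β-rule — branch into F ¬(A ∨ B)  //  T D.
              branch 1.1.2.1 (add F ¬(A ∨ B)):
                T (D ∨ A): β-rule — branch into T D  //  T A.
                  branch 1.1.2.1.1 (add T D):
                    F ¬(A ∨ B): β-rule — branch into T A  //  T B.
                      branch 1.1.2.1.1.1 (add T A):
                        ○ open, literals {A=1, C=1, D=1}.
                      branch 1.1.2.1.1.2 (add T B):
                        ○ open, literals {B=1, C=1, D=1}.
                  branch 1.1.2.1.2 (add T A):
                    F ¬(A ∨ B): β-rule — branch into T A  //  T B.
                      branch 1.1.2.1.2.1 (add T A):
                        ○ open, literals {A=1, C=1, D=1}.
                      branch 1.1.2.1.2.2 (add T B):
                        ○ open, literals {A=1, B=1, C=1, D=1}.
              branch 1.1.2.2 (add T D):
                T (D ∨ A): β-rule — branch into T D  //  T A.
                  branch 1.1.2.2.1 (add T D):
                    ○ open, literals {C=1, D=1}.
                  branch 1.1.2.2.2 (add T A):
                    ○ open, literals {A=1, C=1, D=1}.
      branch 1.2 (add F C, F (¬(A ∨ B) → D)):
        F (¬(A ∨ B) → D): α-rule — add T ¬(A ∨ B), F D.
        T ¬(A ∨ B): α-rule — add F A, F B.
        F (¬D ↔ (D ∨ A)): β-rule — branch into T ¬D, F (D ∨ A)  //  F ¬D, T (D ∨ A).
          branch 1.2.1 (add T ¬D, F (D ∨ A)):
            F (D ∨ A): α-rule — add F D, F A.
            ○ open, literals {A=0, B=0, C=0, D=0}.
          branch 1.2.2 (add F ¬D, T (D ∨ A)):
            × closes — contains both D and ¬D.
  branch 2 (add T (¬D ∨ B)):
    T (¬D ∨ B): β-rule — branch into T ¬D  //  T B.
      branch 2.1 (add T ¬D):
        ○ open, literals {D=0}.
      branch 2.2 (add T B):
        ○ open, literals {B=1}.
3 branches closed, 10 open.
Each open branch fixes some atoms; the unmentioned ones are free. Counting distinct full assignments: branch {A=0, B=1, C=1, D=0} (none free) contributes 1 new; branch {A=1, C=1, D=1} (B) contributes 2 new; branch {B=1, C=1, D=1} (A) contributes 1 new; branch {A=1, C=1, D=1} (B) contributes 0 new; branch {A=1, B=1, C=1, D=1} (none free) contributes 0 new; branch {C=1, D=1} (A, B) contributes 1 new; branch {A=1, C=1, D=1} (B) contributes 0 new; branch {A=0, B=0, C=0, D=0} (none free) contributes 1 new; branch {D=0} (C, A, B) contributes 6 new; branch {B=1} (C, A, D) contributes 2 new. Total: 14.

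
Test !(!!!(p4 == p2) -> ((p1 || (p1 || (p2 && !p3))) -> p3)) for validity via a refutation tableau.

Assume the negation and expand:
Initial set: {F !(!!!(p4 == p2) -> ((p1 || (p1 || (p2 && !p3))) -> p3))}.
F !(!!!(p4 == p2) -> ((p1 || (p1 || (p2 && !p3))) -> p3)): β-rule — branch into F !!!(p4 == p2)  //  T ((p1 || (p1 || (p2 && !p3))) -> p3).
  branch 1 (add F !!!(p4 == p2)):
    F !!!(p4 == p2): drop double negation, giving F !(p4 == p2).
    F !(p4 == p2): β-rule — branch into T p4, T p2  //  F p4, F p2.
      branch 1.1 (add T p4, T p2):
        ○ open, literals {p2=true, p4=true}.
      branch 1.2 (add F p4, F p2):
        ○ open, literals {p2=false, p4=false}.
  branch 2 (add T ((p1 || (p1 || (p2 && !p3))) -> p3)):
    T ((p1 || (p1 || (p2 && !p3))) -> p3): β-rule — branch into F (p1 || (p1 || (p2 && !p3)))  //  T p3.
      branch 2.1 (add F (p1 || (p1 || (p2 && !p3)))):
        F (p1 || (p1 || (p2 && !p3))): α-rule — add F p1, F (p1 || (p2 && !p3)).
        F (p1 || (p2 && !p3)): α-rule — add F p1, F (p2 && !p3).
        F (p2 && !p3): β-rule — branch into F p2  //  F !p3.
          branch 2.1.1 (add F p2):
            ○ open, literals {p1=false, p2=false}.
          branch 2.1.2 (add F !p3):
            ○ open, literals {p1=false, p3=true}.
      branch 2.2 (add T p3):
        ○ open, literals {p3=true}.
0 branches closed, 5 open.
An open branch gives a countermodel: p2=true, p4=true (unmentioned atoms arbitrary); under it the original formula is false.

Not valid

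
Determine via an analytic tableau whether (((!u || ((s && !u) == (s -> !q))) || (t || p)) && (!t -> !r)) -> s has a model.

Satisfiable

Initial set: {T ((((!u || ((s && !u) == (s -> !q))) || (t || p)) && (!t -> !r)) -> s)}.
T ((((!u || ((s && !u) == (s -> !q))) || (t || p)) && (!t -> !r)) -> s): β-rule — branch into F (((!u || ((s && !u) == (s -> !q))) || (t || p)) && (!t -> !r))  //  T s.
  branch 1 (add F (((!u || ((s && !u) == (s -> !q))) || (t || p)) && (!t -> !r))):
    F (((!u || ((s && !u) == (s -> !q))) || (t || p)) && (!t -> !r)): β-rule — branch into F ((!u || ((s && !u) == (s -> !q))) || (t || p))  //  F (!t -> !r).
      branch 1.1 (add F ((!u || ((s && !u) == (s -> !q))) || (t || p))):
        F ((!u || ((s && !u) == (s -> !q))) || (t || p)): α-rule — add F (!u || ((s && !u) == (s -> !q))), F (t || p).
        F (!u || ((s && !u) == (s -> !q))): α-rule — add F !u, F ((s && !u) == (s -> !q)).
        F (t || p): α-rule — add F t, F p.
        F ((s && !u) == (s -> !q)): β-rule — branch into T (s && !u), F (s -> !q)  //  F (s && !u), T (s -> !q).
          branch 1.1.1 (add T (s && !u), F (s -> !q)):
            T (s && !u): α-rule — add T s, T !u.
            × closes — contains both u and !u.
          branch 1.1.2 (add F (s && !u), T (s -> !q)):
            F (s && !u): β-rule — branch into F s  //  F !u.
              branch 1.1.2.1 (add F s):
                T (s -> !q): β-rule — branch into F s  //  T !q.
                  branch 1.1.2.1.1 (add F s):
                    ○ open, literals {p=0, s=0, t=0, u=1}.
                  branch 1.1.2.1.2 (add T !q):
                    ○ open, literals {p=0, q=0, s=0, t=0, u=1}.
              branch 1.1.2.2 (add F !u):
                T (s -> !q): β-rule — branch into F s  //  T !q.
                  branch 1.1.2.2.1 (add F s):
                    ○ open, literals {p=0, s=0, t=0, u=1}.
                  branch 1.1.2.2.2 (add T !q):
                    ○ open, literals {p=0, q=0, t=0, u=1}.
      branch 1.2 (add F (!t -> !r)):
        F (!t -> !r): α-rule — add T !t, F !r.
        ○ open, literals {r=1, t=0}.
  branch 2 (add T s):
    ○ open, literals {s=1}.
1 branch closed, 6 open.
An open branch gives a satisfying assignment: p=0, s=0, t=0, u=1.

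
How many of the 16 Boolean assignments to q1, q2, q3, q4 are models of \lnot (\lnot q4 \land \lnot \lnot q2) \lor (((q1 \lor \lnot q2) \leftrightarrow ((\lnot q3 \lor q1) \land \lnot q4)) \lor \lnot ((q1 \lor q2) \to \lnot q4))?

15

Initial set: {(\lnot (\lnot q4 \land \lnot \lnot q2) \lor (((q1 \lor \lnot q2) \leftrightarrow ((\lnot q3 \lor q1) \land \lnot q4)) \lor \lnot ((q1 \lor q2) \to \lnot q4)))}.
(\lnot (\lnot q4 \land \lnot \lnot q2) \lor (((q1 \lor \lnot q2) \leftrightarrow ((\lnot q3 \lor q1) \land \lnot q4)) \lor \lnot ((q1 \lor q2) \to \lnot q4))): β-rule — branch into \lnot (\lnot q4 \land \lnot \lnot q2)  //  (((q1 \lor \lnot q2) \leftrightarrow ((\lnot q3 \lor q1) \land \lnot q4)) \lor \lnot ((q1 \lor q2) \to \lnot q4)).
  branch 1 (add \lnot (\lnot q4 \land \lnot \lnot q2)):
    \lnot (\lnot q4 \land \lnot \lnot q2): β-rule — branch into \lnot \lnot q4  //  \lnot \lnot \lnot q2.
      branch 1.1 (add \lnot \lnot q4):
        ○ open, literals {q4=T}.
      branch 1.2 (add \lnot \lnot \lnot q2):
        \lnot \lnot \lnot q2: drop double negation, giving \lnot q2.
        ○ open, literals {q2=F}.
  branch 2 (add (((q1 \lor \lnot q2) \leftrightarrow ((\lnot q3 \lor q1) \land \lnot q4)) \lor \lnot ((q1 \lor q2) \to \lnot q4))):
    (((q1 \lor \lnot q2) \leftrightarrow ((\lnot q3 \lor q1) \land \lnot q4)) \lor \lnot ((q1 \lor q2) \to \lnot q4)): β-rule — branch into ((q1 \lor \lnot q2) \leftrightarrow ((\lnot q3 \lor q1) \land \lnot q4))  //  \lnot ((q1 \lor q2) \to \lnot q4).
      branch 2.1 (add ((q1 \lor \lnot q2) \leftrightarrow ((\lnot q3 \lor q1) \land \lnot q4))):
        ((q1 \lor \lnot q2) \leftrightarrow ((\lnot q3 \lor q1) \land \lnot q4)): β-rule — branch into (q1 \lor \lnot q2), ((\lnot q3 \lor q1) \land \lnot q4)  //  \lnot (q1 \lor \lnot q2), \lnot ((\lnot q3 \lor q1) \land \lnot q4).
          branch 2.1.1 (add (q1 \lor \lnot q2), ((\lnot q3 \lor q1) \land \lnot q4)):
            ((\lnot q3 \lor q1) \land \lnot q4): α-rule — add (\lnot q3 \lor q1), \lnot q4.
            (q1 \lor \lnot q2): β-rule — branch into q1  //  \lnot q2.
              branch 2.1.1.1 (add q1):
                (\lnot q3 \lor q1): β-rule — branch into \lnot q3  //  q1.
                  branch 2.1.1.1.1 (add \lnot q3):
                    ○ open, literals {q1=T, q3=F, q4=F}.
                  branch 2.1.1.1.2 (add q1):
                    ○ open, literals {q1=T, q4=F}.
              branch 2.1.1.2 (add \lnot q2):
                (\lnot q3 \lor q1): β-rule — branch into \lnot q3  //  q1.
                  branch 2.1.1.2.1 (add \lnot q3):
                    ○ open, literals {q2=F, q3=F, q4=F}.
                  branch 2.1.1.2.2 (add q1):
                    ○ open, literals {q1=T, q2=F, q4=F}.
          branch 2.1.2 (add \lnot (q1 \lor \lnot q2), \lnot ((\lnot q3 \lor q1) \land \lnot q4)):
            \lnot (q1 \lor \lnot q2): α-rule — add \lnot q1, \lnot \lnot q2.
            \lnot ((\lnot q3 \lor q1) \land \lnot q4): β-rule — branch into \lnot (\lnot q3 \lor q1)  //  \lnot \lnot q4.
              branch 2.1.2.1 (add \lnot (\lnot q3 \lor q1)):
                \lnot (\lnot q3 \lor q1): α-rule — add \lnot \lnot q3, \lnot q1.
                ○ open, literals {q1=F, q2=T, q3=T}.
              branch 2.1.2.2 (add \lnot \lnot q4):
                ○ open, literals {q1=F, q2=T, q4=T}.
      branch 2.2 (add \lnot ((q1 \lor q2) \to \lnot q4)):
        \lnot ((q1 \lor q2) \to \lnot q4): α-rule — add (q1 \lor q2), \lnot \lnot q4.
        (q1 \lor q2): β-rule — branch into q1  //  q2.
          branch 2.2.1 (add q1):
            ○ open, literals {q1=T, q4=T}.
          branch 2.2.2 (add q2):
            ○ open, literals {q2=T, q4=T}.
0 branches closed, 10 open.
Each open branch fixes some atoms; the unmentioned ones are free. Counting distinct full assignments: branch {q4=T} (q1, q2, q3) contributes 8 new; branch {q2=F} (q1, q3, q4) contributes 4 new; branch {q1=T, q3=F, q4=F} (q2) contributes 1 new; branch {q1=T, q4=F} (q2, q3) contributes 1 new; branch {q2=F, q3=F, q4=F} (q1) contributes 0 new; branch {q1=T, q2=F, q4=F} (q3) contributes 0 new; branch {q1=F, q2=T, q3=T} (q4) contributes 1 new; branch {q1=F, q2=T, q4=T} (q3) contributes 0 new; branch {q1=T, q4=T} (q2, q3) contributes 0 new; branch {q2=T, q4=T} (q1, q3) contributes 0 new. Total: 15.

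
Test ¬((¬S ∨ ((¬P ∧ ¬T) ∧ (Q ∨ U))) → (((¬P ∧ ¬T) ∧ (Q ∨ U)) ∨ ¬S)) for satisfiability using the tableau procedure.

Initial set: {¬((¬S ∨ ((¬P ∧ ¬T) ∧ (Q ∨ U))) → (((¬P ∧ ¬T) ∧ (Q ∨ U)) ∨ ¬S))}.
¬((¬S ∨ ((¬P ∧ ¬T) ∧ (Q ∨ U))) → (((¬P ∧ ¬T) ∧ (Q ∨ U)) ∨ ¬S)): α-rule — add (¬S ∨ ((¬P ∧ ¬T) ∧ (Q ∨ U))), ¬(((¬P ∧ ¬T) ∧ (Q ∨ U)) ∨ ¬S).
¬(((¬P ∧ ¬T) ∧ (Q ∨ U)) ∨ ¬S): α-rule — add ¬((¬P ∧ ¬T) ∧ (Q ∨ U)), ¬¬S.
(¬S ∨ ((¬P ∧ ¬T) ∧ (Q ∨ U))): β-rule — branch into ¬S  //  ((¬P ∧ ¬T) ∧ (Q ∨ U)).
  branch 1 (add ¬S):
    × closes — contains both S and ¬S.
  branch 2 (add ((¬P ∧ ¬T) ∧ (Q ∨ U))):
    ((¬P ∧ ¬T) ∧ (Q ∨ U)): α-rule — add (¬P ∧ ¬T), (Q ∨ U).
    (¬P ∧ ¬T): α-rule — add ¬P, ¬T.
    ¬((¬P ∧ ¬T) ∧ (Q ∨ U)): β-rule — branch into ¬(¬P ∧ ¬T)  //  ¬(Q ∨ U).
      branch 2.1 (add ¬(¬P ∧ ¬T)):
        (Q ∨ U): β-rule — branch into Q  //  U.
          branch 2.1.1 (add Q):
            ¬(¬P ∧ ¬T): β-rule — branch into ¬¬P  //  ¬¬T.
              branch 2.1.1.1 (add ¬¬P):
                × closes — contains both P and ¬P.
              branch 2.1.1.2 (add ¬¬T):
                × closes — contains both T and ¬T.
          branch 2.1.2 (add U):
            ¬(¬P ∧ ¬T): β-rule — branch into ¬¬P  //  ¬¬T.
              branch 2.1.2.1 (add ¬¬P):
                × closes — contains both P and ¬P.
              branch 2.1.2.2 (add ¬¬T):
                × closes — contains both T and ¬T.
      branch 2.2 (add ¬(Q ∨ U)):
        ¬(Q ∨ U): α-rule — add ¬Q, ¬U.
        (Q ∨ U): β-rule — branch into Q  //  U.
          branch 2.2.1 (add Q):
            × closes — contains both Q and ¬Q.
          branch 2.2.2 (add U):
            × closes — contains both U and ¬U.
All 7 branches close.
Every branch closed; the formula is unsatisfiable.

Unsatisfiable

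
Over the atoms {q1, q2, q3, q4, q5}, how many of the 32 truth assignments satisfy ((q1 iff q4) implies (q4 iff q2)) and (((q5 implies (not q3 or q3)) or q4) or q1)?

24

Initial set: {T (((q1 iff q4) implies (q4 iff q2)) and (((q5 implies (not q3 or q3)) or q4) or q1))}.
T (((q1 iff q4) implies (q4 iff q2)) and (((q5 implies (not q3 or q3)) or q4) or q1)): α-rule — add T ((q1 iff q4) implies (q4 iff q2)), T (((q5 implies (not q3 or q3)) or q4) or q1).
T ((q1 iff q4) implies (q4 iff q2)): β-rule — branch into F (q1 iff q4)  //  T (q4 iff q2).
  branch 1 (add F (q1 iff q4)):
    T (((q5 implies (not q3 or q3)) or q4) or q1): β-rule — branch into T ((q5 implies (not q3 or q3)) or q4)  //  T q1.
      branch 1.1 (add T ((q5 implies (not q3 or q3)) or q4)):
        F (q1 iff q4): β-rule — branch into T q1, F q4  //  F q1, T q4.
          branch 1.1.1 (add T q1, F q4):
            T ((q5 implies (not q3 or q3)) or q4): β-rule — branch into T (q5 implies (not q3 or q3))  //  T q4.
              branch 1.1.1.1 (add T (q5 implies (not q3 or q3))):
                T (q5 implies (not q3 or q3)): β-rule — branch into F q5  //  T (not q3 or q3).
                  branch 1.1.1.1.1 (add F q5):
                    ○ open, literals {q1=true, q4=false, q5=false}.
                  branch 1.1.1.1.2 (add T (not q3 or q3)):
                    T (not q3 or q3): β-rule — branch into T not q3  //  T q3.
                      branch 1.1.1.1.2.1 (add T not q3):
                        ○ open, literals {q1=true, q3=false, q4=false}.
                      branch 1.1.1.1.2.2 (add T q3):
                        ○ open, literals {q1=true, q3=true, q4=false}.
              branch 1.1.1.2 (add T q4):
                × closes — contains both q4 and not q4.
          branch 1.1.2 (add F q1, T q4):
            T ((q5 implies (not q3 or q3)) or q4): β-rule — branch into T (q5 implies (not q3 or q3))  //  T q4.
              branch 1.1.2.1 (add T (q5 implies (not q3 or q3))):
                T (q5 implies (not q3 or q3)): β-rule — branch into F q5  //  T (not q3 or q3).
                  branch 1.1.2.1.1 (add F q5):
                    ○ open, literals {q1=false, q4=true, q5=false}.
                  branch 1.1.2.1.2 (add T (not q3 or q3)):
                    T (not q3 or q3): β-rule — branch into T not q3  //  T q3.
                      branch 1.1.2.1.2.1 (add T not q3):
                        ○ open, literals {q1=false, q3=false, q4=true}.
                      branch 1.1.2.1.2.2 (add T q3):
                        ○ open, literals {q1=false, q3=true, q4=true}.
              branch 1.1.2.2 (add T q4):
                ○ open, literals {q1=false, q4=true}.
      branch 1.2 (add T q1):
        F (q1 iff q4): β-rule — branch into T q1, F q4  //  F q1, T q4.
          branch 1.2.1 (add T q1, F q4):
            ○ open, literals {q1=true, q4=false}.
          branch 1.2.2 (add F q1, T q4):
            × closes — contains both q1 and not q1.
  branch 2 (add T (q4 iff q2)):
    T (((q5 implies (not q3 or q3)) or q4) or q1): β-rule — branch into T ((q5 implies (not q3 or q3)) or q4)  //  T q1.
      branch 2.1 (add T ((q5 implies (not q3 or q3)) or q4)):
        T (q4 iff q2): β-rule — branch into T q4, T q2  //  F q4, F q2.
          branch 2.1.1 (add T q4, T q2):
            T ((q5 implies (not q3 or q3)) or q4): β-rule — branch into T (q5 implies (not q3 or q3))  //  T q4.
              branch 2.1.1.1 (add T (q5 implies (not q3 or q3))):
                T (q5 implies (not q3 or q3)): β-rule — branch into F q5  //  T (not q3 or q3).
                  branch 2.1.1.1.1 (add F q5):
                    ○ open, literals {q2=true, q4=true, q5=false}.
                  branch 2.1.1.1.2 (add T (not q3 or q3)):
                    T (not q3 or q3): β-rule — branch into T not q3  //  T q3.
                      branch 2.1.1.1.2.1 (add T not q3):
                        ○ open, literals {q2=true, q3=false, q4=true}.
                      branch 2.1.1.1.2.2 (add T q3):
                        ○ open, literals {q2=true, q3=true, q4=true}.
              branch 2.1.1.2 (add T q4):
                ○ open, literals {q2=true, q4=true}.
          branch 2.1.2 (add F q4, F q2):
            T ((q5 implies (not q3 or q3)) or q4): β-rule — branch into T (q5 implies (not q3 or q3))  //  T q4.
              branch 2.1.2.1 (add T (q5 implies (not q3 or q3))):
                T (q5 implies (not q3 or q3)): β-rule — branch into F q5  //  T (not q3 or q3).
                  branch 2.1.2.1.1 (add F q5):
                    ○ open, literals {q2=false, q4=false, q5=false}.
                  branch 2.1.2.1.2 (add T (not q3 or q3)):
                    T (not q3 or q3): β-rule — branch into T not q3  //  T q3.
                      branch 2.1.2.1.2.1 (add T not q3):
                        ○ open, literals {q2=false, q3=false, q4=false}.
                      branch 2.1.2.1.2.2 (add T q3):
                        ○ open, literals {q2=false, q3=true, q4=false}.
              branch 2.1.2.2 (add T q4):
                × closes — contains both q4 and not q4.
      branch 2.2 (add T q1):
        T (q4 iff q2): β-rule — branch into T q4, T q2  //  F q4, F q2.
          branch 2.2.1 (add T q4, T q2):
            ○ open, literals {q1=true, q2=true, q4=true}.
          branch 2.2.2 (add F q4, F q2):
            ○ open, literals {q1=true, q2=false, q4=false}.
3 branches closed, 17 open.
Each open branch fixes some atoms; the unmentioned ones are free. Counting distinct full assignments: branch {q1=true, q4=false, q5=false} (q2, q3) contributes 4 new; branch {q1=true, q3=false, q4=false} (q2, q5) contributes 2 new; branch {q1=true, q3=true, q4=false} (q2, q5) contributes 2 new; branch {q1=false, q4=true, q5=false} (q2, q3) contributes 4 new; branch {q1=false, q3=false, q4=true} (q2, q5) contributes 2 new; branch {q1=false, q3=true, q4=true} (q2, q5) contributes 2 new; branch {q1=false, q4=true} (q2, q3, q5) contributes 0 new; branch {q1=true, q4=false} (q2, q3, q5) contributes 0 new; branch {q2=true, q4=true, q5=false} (q1, q3) contributes 2 new; branch {q2=true, q3=false, q4=true} (q1, q5) contributes 1 new; branch {q2=true, q3=true, q4=true} (q1, q5) contributes 1 new; branch {q2=true, q4=true} (q1, q3, q5) contributes 0 new; branch {q2=false, q4=false, q5=false} (q1, q3) contributes 2 new; branch {q2=false, q3=false, q4=false} (q1, q5) contributes 1 new; branch {q2=false, q3=true, q4=false} (q1, q5) contributes 1 new; branch {q1=true, q2=true, q4=true} (q3, q5) contributes 0 new; branch {q1=true, q2=false, q4=false} (q3, q5) contributes 0 new. Total: 24.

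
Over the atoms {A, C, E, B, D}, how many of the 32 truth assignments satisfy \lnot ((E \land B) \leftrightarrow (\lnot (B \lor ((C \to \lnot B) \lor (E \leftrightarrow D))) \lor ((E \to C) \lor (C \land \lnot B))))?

Initial set: {T \lnot ((E \land B) \leftrightarrow (\lnot (B \lor ((C \to \lnot B) \lor (E \leftrightarrow D))) \lor ((E \to C) \lor (C \land \lnot B))))}.
T \lnot ((E \land B) \leftrightarrow (\lnot (B \lor ((C \to \lnot B) \lor (E \leftrightarrow D))) \lor ((E \to C) \lor (C \land \lnot B)))): β-rule — branch into T (E \land B), F (\lnot (B \lor ((C \to \lnot B) \lor (E \leftrightarrow D))) \lor ((E \to C) \lor (C \land \lnot B)))  //  F (E \land B), T (\lnot (B \lor ((C \to \lnot B) \lor (E \leftrightarrow D))) \lor ((E \to C) \lor (C \land \lnot B))).
  branch 1 (add T (E \land B), F (\lnot (B \lor ((C \to \lnot B) \lor (E \leftrightarrow D))) \lor ((E \to C) \lor (C \land \lnot B)))):
    T (E \land B): α-rule — add T E, T B.
    F (\lnot (B \lor ((C \to \lnot B) \lor (E \leftrightarrow D))) \lor ((E \to C) \lor (C \land \lnot B))): α-rule — add F \lnot (B \lor ((C \to \lnot B) \lor (E \leftrightarrow D))), F ((E \to C) \lor (C \land \lnot B)).
    F ((E \to C) \lor (C \land \lnot B)): α-rule — add F (E \to C), F (C \land \lnot B).
    F (E \to C): α-rule — add T E, F C.
    F \lnot (B \lor ((C \to \lnot B) \lor (E \leftrightarrow D))): β-rule — branch into T B  //  T ((C \to \lnot B) \lor (E \leftrightarrow D)).
      branch 1.1 (add T B):
        F (C \land \lnot B): β-rule — branch into F C  //  F \lnot B.
          branch 1.1.1 (add F C):
            ○ open, literals {B=T, C=F, E=T}.
          branch 1.1.2 (add F \lnot B):
            ○ open, literals {B=T, C=F, E=T}.
      branch 1.2 (add T ((C \to \lnot B) \lor (E \leftrightarrow D))):
        F (C \land \lnot B): β-rule — branch into F C  //  F \lnot B.
          branch 1.2.1 (add F C):
            T ((C \to \lnot B) \lor (E \leftrightarrow D)): β-rule — branch into T (C \to \lnot B)  //  T (E \leftrightarrow D).
              branch 1.2.1.1 (add T (C \to \lnot B)):
                T (C \to \lnot B): β-rule — branch into F C  //  T \lnot B.
                  branch 1.2.1.1.1 (add F C):
                    ○ open, literals {B=T, C=F, E=T}.
                  branch 1.2.1.1.2 (add T \lnot B):
                    × closes — contains both B and \lnot B.
              branch 1.2.1.2 (add T (E \leftrightarrow D)):
                T (E \leftrightarrow D): β-rule — branch into T E, T D  //  F E, F D.
                  branch 1.2.1.2.1 (add T E, T D):
                    ○ open, literals {B=T, C=F, D=T, E=T}.
                  branch 1.2.1.2.2 (add F E, F D):
                    × closes — contains both E and \lnot E.
          branch 1.2.2 (add F \lnot B):
            T ((C \to \lnot B) \lor (E \leftrightarrow D)): β-rule — branch into T (C \to \lnot B)  //  T (E \leftrightarrow D).
              branch 1.2.2.1 (add T (C \to \lnot B)):
                T (C \to \lnot B): β-rule — branch into F C  //  T \lnot B.
                  branch 1.2.2.1.1 (add F C):
                    ○ open, literals {B=T, C=F, E=T}.
                  branch 1.2.2.1.2 (add T \lnot B):
                    × closes — contains both B and \lnot B.
              branch 1.2.2.2 (add T (E \leftrightarrow D)):
                T (E \leftrightarrow D): β-rule — branch into T E, T D  //  F E, F D.
                  branch 1.2.2.2.1 (add T E, T D):
                    ○ open, literals {B=T, C=F, D=T, E=T}.
                  branch 1.2.2.2.2 (add F E, F D):
                    × closes — contains both E and \lnot E.
  branch 2 (add F (E \land B), T (\lnot (B \lor ((C \to \lnot B) \lor (E \leftrightarrow D))) \lor ((E \to C) \lor (C \land \lnot B)))):
    F (E \land B): β-rule — branch into F E  //  F B.
      branch 2.1 (add F E):
        T (\lnot (B \lor ((C \to \lnot B) \lor (E \leftrightarrow D))) \lor ((E \to C) \lor (C \land \lnot B))): β-rule — branch into T \lnot (B \lor ((C \to \lnot B) \lor (E \leftrightarrow D)))  //  T ((E \to C) \lor (C \land \lnot B)).
          branch 2.1.1 (add T \lnot (B \lor ((C \to \lnot B) \lor (E \leftrightarrow D)))):
            T \lnot (B \lor ((C \to \lnot B) \lor (E \leftrightarrow D))): α-rule — add F B, F ((C \to \lnot B) \lor (E \leftrightarrow D)).
            F ((C \to \lnot B) \lor (E \leftrightarrow D)): α-rule — add F (C \to \lnot B), F (E \leftrightarrow D).
            F (C \to \lnot B): α-rule — add T C, F \lnot B.
            × closes — contains both B and \lnot B.
          branch 2.1.2 (add T ((E \to C) \lor (C \land \lnot B))):
            T ((E \to C) \lor (C \land \lnot B)): β-rule — branch into T (E \to C)  //  T (C \land \lnot B).
              branch 2.1.2.1 (add T (E \to C)):
                T (E \to C): β-rule — branch into F E  //  T C.
                  branch 2.1.2.1.1 (add F E):
                    ○ open, literals {E=F}.
                  branch 2.1.2.1.2 (add T C):
                    ○ open, literals {C=T, E=F}.
              branch 2.1.2.2 (add T (C \land \lnot B)):
                T (C \land \lnot B): α-rule — add T C, T \lnot B.
                ○ open, literals {B=F, C=T, E=F}.
      branch 2.2 (add F B):
        T (\lnot (B \lor ((C \to \lnot B) \lor (E \leftrightarrow D))) \lor ((E \to C) \lor (C \land \lnot B))): β-rule — branch into T \lnot (B \lor ((C \to \lnot B) \lor (E \leftrightarrow D)))  //  T ((E \to C) \lor (C \land \lnot B)).
          branch 2.2.1 (add T \lnot (B \lor ((C \to \lnot B) \lor (E \leftrightarrow D)))):
            T \lnot (B \lor ((C \to \lnot B) \lor (E \leftrightarrow D))): α-rule — add F B, F ((C \to \lnot B) \lor (E \leftrightarrow D)).
            F ((C \to \lnot B) \lor (E \leftrightarrow D)): α-rule — add F (C \to \lnot B), F (E \leftrightarrow D).
            F (C \to \lnot B): α-rule — add T C, F \lnot B.
            × closes — contains both B and \lnot B.
          branch 2.2.2 (add T ((E \to C) \lor (C \land \lnot B))):
            T ((E \to C) \lor (C \land \lnot B)): β-rule — branch into T (E \to C)  //  T (C \land \lnot B).
              branch 2.2.2.1 (add T (E \to C)):
                T (E \to C): β-rule — branch into F E  //  T C.
                  branch 2.2.2.1.1 (add F E):
                    ○ open, literals {B=F, E=F}.
                  branch 2.2.2.1.2 (add T C):
                    ○ open, literals {B=F, C=T}.
              branch 2.2.2.2 (add T (C \land \lnot B)):
                T (C \land \lnot B): α-rule — add T C, T \lnot B.
                ○ open, literals {B=F, C=T}.
6 branches closed, 12 open.
Each open branch fixes some atoms; the unmentioned ones are free. Counting distinct full assignments: branch {B=T, C=F, E=T} (A, D) contributes 4 new; branch {B=T, C=F, E=T} (A, D) contributes 0 new; branch {B=T, C=F, E=T} (A, D) contributes 0 new; branch {B=T, C=F, D=T, E=T} (A) contributes 0 new; branch {B=T, C=F, E=T} (A, D) contributes 0 new; branch {B=T, C=F, D=T, E=T} (A) contributes 0 new; branch {E=F} (A, C, B, D) contributes 16 new; branch {C=T, E=F} (A, B, D) contributes 0 new; branch {B=F, C=T, E=F} (A, D) contributes 0 new; branch {B=F, E=F} (A, C, D) contributes 0 new; branch {B=F, C=T} (A, E, D) contributes 4 new; branch {B=F, C=T} (A, E, D) contributes 0 new. Total: 24.

24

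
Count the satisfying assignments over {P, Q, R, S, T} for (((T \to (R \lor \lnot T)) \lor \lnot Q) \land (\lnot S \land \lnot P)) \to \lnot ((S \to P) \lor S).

25

Initial set: {T ((((T \to (R \lor \lnot T)) \lor \lnot Q) \land (\lnot S \land \lnot P)) \to \lnot ((S \to P) \lor S))}.
T ((((T \to (R \lor \lnot T)) \lor \lnot Q) \land (\lnot S \land \lnot P)) \to \lnot ((S \to P) \lor S)): β-rule — branch into F (((T \to (R \lor \lnot T)) \lor \lnot Q) \land (\lnot S \land \lnot P))  //  T \lnot ((S \to P) \lor S).
  branch 1 (add F (((T \to (R \lor \lnot T)) \lor \lnot Q) \land (\lnot S \land \lnot P))):
    F (((T \to (R \lor \lnot T)) \lor \lnot Q) \land (\lnot S \land \lnot P)): β-rule — branch into F ((T \to (R \lor \lnot T)) \lor \lnot Q)  //  F (\lnot S \land \lnot P).
      branch 1.1 (add F ((T \to (R \lor \lnot T)) \lor \lnot Q)):
        F ((T \to (R \lor \lnot T)) \lor \lnot Q): α-rule — add F (T \to (R \lor \lnot T)), F \lnot Q.
        F (T \to (R \lor \lnot T)): α-rule — add T T, F (R \lor \lnot T).
        F (R \lor \lnot T): α-rule — add F R, F \lnot T.
        ○ open, literals {Q=1, R=0, T=1}.
      branch 1.2 (add F (\lnot S \land \lnot P)):
        F (\lnot S \land \lnot P): β-rule — branch into F \lnot S  //  F \lnot P.
          branch 1.2.1 (add F \lnot S):
            ○ open, literals {S=1}.
          branch 1.2.2 (add F \lnot P):
            ○ open, literals {P=1}.
  branch 2 (add T \lnot ((S \to P) \lor S)):
    T \lnot ((S \to P) \lor S): α-rule — add F (S \to P), F S.
    F (S \to P): α-rule — add T S, F P.
    × closes — contains both S and \lnot S.
1 branch closed, 3 open.
Each open branch fixes some atoms; the unmentioned ones are free. Counting distinct full assignments: branch {Q=1, R=0, T=1} (P, S) contributes 4 new; branch {S=1} (P, Q, R, T) contributes 14 new; branch {P=1} (Q, R, S, T) contributes 7 new. Total: 25.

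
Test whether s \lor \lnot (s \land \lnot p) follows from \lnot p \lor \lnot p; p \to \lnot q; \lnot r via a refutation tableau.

Yes

Initial set: {(\lnot p \lor \lnot p); (p \to \lnot q); \lnot r; \lnot (s \lor \lnot (s \land \lnot p))}.
\lnot (s \lor \lnot (s \land \lnot p)): α-rule — add \lnot s, \lnot \lnot (s \land \lnot p).
\lnot \lnot (s \land \lnot p): α-rule — add s, \lnot p.
× closes — contains both s and \lnot s.
All 1 branch closes.
Every branch closed, so the premises entail the conclusion.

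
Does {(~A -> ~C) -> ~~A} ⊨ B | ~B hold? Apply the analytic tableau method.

Initial set: {((~A -> ~C) -> ~~A); ~(B | ~B)}.
~(B | ~B): α-rule — add ~B, ~~B.
× closes — contains both B and ~B.
All 1 branch closes.
Every branch closed, so the premises entail the conclusion.

Yes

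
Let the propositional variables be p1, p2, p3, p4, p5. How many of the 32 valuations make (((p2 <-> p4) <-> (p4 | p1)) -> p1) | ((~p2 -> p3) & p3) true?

Initial set: {((((p2 <-> p4) <-> (p4 | p1)) -> p1) | ((~p2 -> p3) & p3))}.
((((p2 <-> p4) <-> (p4 | p1)) -> p1) | ((~p2 -> p3) & p3)): β-rule — branch into (((p2 <-> p4) <-> (p4 | p1)) -> p1)  //  ((~p2 -> p3) & p3).
  branch 1 (add (((p2 <-> p4) <-> (p4 | p1)) -> p1)):
    (((p2 <-> p4) <-> (p4 | p1)) -> p1): β-rule — branch into ~((p2 <-> p4) <-> (p4 | p1))  //  p1.
      branch 1.1 (add ~((p2 <-> p4) <-> (p4 | p1))):
        ~((p2 <-> p4) <-> (p4 | p1)): β-rule — branch into (p2 <-> p4), ~(p4 | p1)  //  ~(p2 <-> p4), (p4 | p1).
          branch 1.1.1 (add (p2 <-> p4), ~(p4 | p1)):
            ~(p4 | p1): α-rule — add ~p4, ~p1.
            (p2 <-> p4): β-rule — branch into p2, p4  //  ~p2, ~p4.
              branch 1.1.1.1 (add p2, p4):
                × closes — contains both p4 and ~p4.
              branch 1.1.1.2 (add ~p2, ~p4):
                ○ open, literals {p1=false, p2=false, p4=false}.
          branch 1.1.2 (add ~(p2 <-> p4), (p4 | p1)):
            ~(p2 <-> p4): β-rule — branch into p2, ~p4  //  ~p2, p4.
              branch 1.1.2.1 (add p2, ~p4):
                (p4 | p1): β-rule — branch into p4  //  p1.
                  branch 1.1.2.1.1 (add p4):
                    × closes — contains both p4 and ~p4.
                  branch 1.1.2.1.2 (add p1):
                    ○ open, literals {p1=true, p2=true, p4=false}.
              branch 1.1.2.2 (add ~p2, p4):
                (p4 | p1): β-rule — branch into p4  //  p1.
                  branch 1.1.2.2.1 (add p4):
                    ○ open, literals {p2=false, p4=true}.
                  branch 1.1.2.2.2 (add p1):
                    ○ open, literals {p1=true, p2=false, p4=true}.
      branch 1.2 (add p1):
        ○ open, literals {p1=true}.
  branch 2 (add ((~p2 -> p3) & p3)):
    ((~p2 -> p3) & p3): α-rule — add (~p2 -> p3), p3.
    (~p2 -> p3): β-rule — branch into ~~p2  //  p3.
      branch 2.1 (add ~~p2):
        ○ open, literals {p2=true, p3=true}.
      branch 2.2 (add p3):
        ○ open, literals {p3=true}.
2 branches closed, 7 open.
Each open branch fixes some atoms; the unmentioned ones are free. Counting distinct full assignments: branch {p1=false, p2=false, p4=false} (p3, p5) contributes 4 new; branch {p1=true, p2=true, p4=false} (p3, p5) contributes 4 new; branch {p2=false, p4=true} (p1, p3, p5) contributes 8 new; branch {p1=true, p2=false, p4=true} (p3, p5) contributes 0 new; branch {p1=true} (p2, p3, p4, p5) contributes 8 new; branch {p2=true, p3=true} (p1, p4, p5) contributes 4 new; branch {p3=true} (p1, p2, p4, p5) contributes 0 new. Total: 28.

28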